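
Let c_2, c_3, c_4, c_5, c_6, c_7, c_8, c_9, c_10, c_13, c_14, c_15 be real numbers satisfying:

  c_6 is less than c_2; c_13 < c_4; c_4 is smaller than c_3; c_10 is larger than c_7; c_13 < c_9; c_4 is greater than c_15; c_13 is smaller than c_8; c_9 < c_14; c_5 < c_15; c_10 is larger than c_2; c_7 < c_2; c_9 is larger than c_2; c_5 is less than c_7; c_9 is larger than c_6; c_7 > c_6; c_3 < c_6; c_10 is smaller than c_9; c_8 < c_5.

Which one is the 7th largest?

Chaining the given pairs: c_13 < c_8 < c_5 < c_15 < c_4 < c_3 < c_6 < c_7 < c_2 < c_10 < c_9 < c_14.
The 7th largest is c_3.

c_3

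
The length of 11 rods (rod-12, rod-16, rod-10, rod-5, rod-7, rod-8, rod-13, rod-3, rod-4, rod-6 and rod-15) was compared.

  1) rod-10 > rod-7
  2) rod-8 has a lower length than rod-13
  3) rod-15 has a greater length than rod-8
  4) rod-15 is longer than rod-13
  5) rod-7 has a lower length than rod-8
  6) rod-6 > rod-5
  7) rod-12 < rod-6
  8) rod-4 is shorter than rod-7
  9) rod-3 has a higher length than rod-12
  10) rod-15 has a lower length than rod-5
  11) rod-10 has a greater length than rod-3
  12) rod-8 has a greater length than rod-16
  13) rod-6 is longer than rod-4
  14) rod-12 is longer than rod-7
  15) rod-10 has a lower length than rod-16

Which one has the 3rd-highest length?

rod-15

Chaining the given pairs: rod-4 < rod-7 < rod-12 < rod-3 < rod-10 < rod-16 < rod-8 < rod-13 < rod-15 < rod-5 < rod-6.
The 3rd largest is rod-15.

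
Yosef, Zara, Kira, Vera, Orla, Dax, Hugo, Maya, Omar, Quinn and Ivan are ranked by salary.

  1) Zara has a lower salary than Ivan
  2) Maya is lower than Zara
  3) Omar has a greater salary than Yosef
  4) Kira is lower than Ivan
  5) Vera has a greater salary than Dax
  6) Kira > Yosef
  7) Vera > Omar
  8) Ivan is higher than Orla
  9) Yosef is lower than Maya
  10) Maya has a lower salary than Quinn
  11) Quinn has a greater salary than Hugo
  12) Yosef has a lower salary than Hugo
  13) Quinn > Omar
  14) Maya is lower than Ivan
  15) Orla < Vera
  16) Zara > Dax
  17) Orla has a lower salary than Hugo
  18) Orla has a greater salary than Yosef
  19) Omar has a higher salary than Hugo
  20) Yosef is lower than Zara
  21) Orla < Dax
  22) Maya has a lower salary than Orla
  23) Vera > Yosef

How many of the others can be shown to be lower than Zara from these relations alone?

From Zara the given relations immediately reach Yosef, Maya, Dax.
From those, Orla — 4 in total.
Nothing else is reachable below Zara; 4 in all.

4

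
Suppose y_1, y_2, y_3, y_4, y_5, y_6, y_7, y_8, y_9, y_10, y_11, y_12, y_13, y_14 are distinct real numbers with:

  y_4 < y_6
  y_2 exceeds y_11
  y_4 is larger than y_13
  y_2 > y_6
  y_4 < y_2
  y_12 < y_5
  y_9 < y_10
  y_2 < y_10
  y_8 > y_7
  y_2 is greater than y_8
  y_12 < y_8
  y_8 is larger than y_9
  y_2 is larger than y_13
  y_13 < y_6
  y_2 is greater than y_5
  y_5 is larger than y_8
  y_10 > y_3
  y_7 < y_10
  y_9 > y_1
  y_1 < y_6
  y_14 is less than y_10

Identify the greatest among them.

y_10

y_12 is not greatest since y_12 < y_5; y_7 is not greatest since y_7 < y_8; y_13 is not greatest since y_13 < y_4; y_1 is not greatest since y_1 < y_9; y_9 is not greatest since y_9 < y_8; y_4 is not greatest since y_4 < y_6; y_6 is not greatest since y_6 < y_2; y_8 is not greatest since y_8 < y_2; y_11 is not greatest since y_11 < y_2; y_3 is not greatest since y_3 < y_10; y_14 is not greatest since y_14 < y_10; y_5 is not greatest since y_5 < y_2; y_2 is not greatest since y_2 < y_10.
Only y_10 has nothing above it, so y_10 is the greatest.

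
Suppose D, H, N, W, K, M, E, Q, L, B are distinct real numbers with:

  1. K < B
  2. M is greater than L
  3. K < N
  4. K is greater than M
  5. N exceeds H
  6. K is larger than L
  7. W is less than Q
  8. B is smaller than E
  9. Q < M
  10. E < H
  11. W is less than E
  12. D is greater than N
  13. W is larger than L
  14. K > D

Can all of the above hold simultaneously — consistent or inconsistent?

inconsistent

We have D < K stated directly, yet also K < B < E < H < N < D by chaining the others — so K < D. Contradiction.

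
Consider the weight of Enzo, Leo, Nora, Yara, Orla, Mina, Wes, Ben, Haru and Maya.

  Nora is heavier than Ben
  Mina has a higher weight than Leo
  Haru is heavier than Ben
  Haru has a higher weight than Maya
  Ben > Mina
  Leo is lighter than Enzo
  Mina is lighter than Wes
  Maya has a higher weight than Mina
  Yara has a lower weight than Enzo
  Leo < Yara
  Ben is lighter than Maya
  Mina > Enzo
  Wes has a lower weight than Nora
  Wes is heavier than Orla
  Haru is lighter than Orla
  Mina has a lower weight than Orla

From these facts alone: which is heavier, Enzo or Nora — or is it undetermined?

Nora

The relevant relations are Enzo < Mina; Mina < Ben; Ben < Maya; Maya < Haru; Haru < Orla; Orla < Wes; Wes < Nora.
Together: Enzo < Mina < Ben < Maya < Haru < Orla < Wes < Nora.
So Nora is heavier.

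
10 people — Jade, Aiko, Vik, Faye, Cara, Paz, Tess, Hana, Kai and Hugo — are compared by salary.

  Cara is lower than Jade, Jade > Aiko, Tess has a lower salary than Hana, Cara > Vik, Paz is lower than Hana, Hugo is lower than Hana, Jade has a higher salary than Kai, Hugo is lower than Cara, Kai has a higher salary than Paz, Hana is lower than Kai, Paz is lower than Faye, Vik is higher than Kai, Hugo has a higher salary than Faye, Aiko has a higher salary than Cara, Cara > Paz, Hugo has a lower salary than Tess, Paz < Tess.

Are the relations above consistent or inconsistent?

Every relation is compatible with Paz < Faye < Hugo < Tess < Hana < Kai < Vik < Cara < Aiko < Jade; the set is consistent.

consistent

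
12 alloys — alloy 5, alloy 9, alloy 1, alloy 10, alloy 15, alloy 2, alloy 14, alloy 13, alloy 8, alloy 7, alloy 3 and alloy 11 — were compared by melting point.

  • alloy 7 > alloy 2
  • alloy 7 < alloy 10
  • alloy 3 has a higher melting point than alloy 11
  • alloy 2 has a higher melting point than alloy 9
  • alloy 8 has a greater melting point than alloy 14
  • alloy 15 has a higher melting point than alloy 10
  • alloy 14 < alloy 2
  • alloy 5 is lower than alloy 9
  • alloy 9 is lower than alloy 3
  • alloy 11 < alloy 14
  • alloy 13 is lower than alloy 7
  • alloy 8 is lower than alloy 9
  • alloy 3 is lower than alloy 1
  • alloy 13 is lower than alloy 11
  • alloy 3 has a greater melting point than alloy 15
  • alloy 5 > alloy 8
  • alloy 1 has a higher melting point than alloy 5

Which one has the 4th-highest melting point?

The consecutive relations fix a unique order: alloy 13 < alloy 11 < alloy 14 < alloy 8 < alloy 5 < alloy 9 < alloy 2 < alloy 7 < alloy 10 < alloy 15 < alloy 3 < alloy 1.
The 4th largest is alloy 10.

alloy 10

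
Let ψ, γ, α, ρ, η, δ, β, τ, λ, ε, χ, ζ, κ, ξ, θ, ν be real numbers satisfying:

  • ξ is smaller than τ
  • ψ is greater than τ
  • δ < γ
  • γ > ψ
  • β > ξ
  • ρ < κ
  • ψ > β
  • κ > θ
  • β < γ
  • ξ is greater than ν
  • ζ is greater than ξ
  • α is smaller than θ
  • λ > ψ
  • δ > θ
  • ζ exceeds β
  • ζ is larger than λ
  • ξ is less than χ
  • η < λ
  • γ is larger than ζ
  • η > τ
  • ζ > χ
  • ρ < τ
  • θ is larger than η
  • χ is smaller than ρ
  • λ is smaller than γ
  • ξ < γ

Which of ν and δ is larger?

ν < ξ and ξ < χ give ν < χ.
Then χ < ρ extends the chain to ρ.
Then ρ < τ extends the chain to τ.
Then τ < η extends the chain to η.
With η < θ: ν < ξ < χ < ρ < τ < η < θ.
With θ < δ: ν < ξ < χ < ρ < τ < η < θ < δ.
So ν < δ; δ is the larger of the two.

δ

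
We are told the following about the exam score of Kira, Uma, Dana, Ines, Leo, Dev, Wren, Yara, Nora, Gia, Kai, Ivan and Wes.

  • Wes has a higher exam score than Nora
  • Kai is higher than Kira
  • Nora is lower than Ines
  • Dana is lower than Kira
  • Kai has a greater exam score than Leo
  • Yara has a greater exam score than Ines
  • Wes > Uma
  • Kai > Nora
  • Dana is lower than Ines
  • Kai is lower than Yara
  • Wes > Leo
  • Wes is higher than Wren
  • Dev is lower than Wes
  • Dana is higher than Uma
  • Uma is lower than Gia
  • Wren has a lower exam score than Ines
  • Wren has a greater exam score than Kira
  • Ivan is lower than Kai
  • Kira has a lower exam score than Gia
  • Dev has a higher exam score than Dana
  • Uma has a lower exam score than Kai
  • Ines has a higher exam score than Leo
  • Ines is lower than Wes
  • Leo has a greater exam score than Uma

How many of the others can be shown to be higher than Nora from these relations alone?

4

The elements the relations force above Nora are Kai, Ines, Wes, Yara — no chain reaches any other.
That is 4.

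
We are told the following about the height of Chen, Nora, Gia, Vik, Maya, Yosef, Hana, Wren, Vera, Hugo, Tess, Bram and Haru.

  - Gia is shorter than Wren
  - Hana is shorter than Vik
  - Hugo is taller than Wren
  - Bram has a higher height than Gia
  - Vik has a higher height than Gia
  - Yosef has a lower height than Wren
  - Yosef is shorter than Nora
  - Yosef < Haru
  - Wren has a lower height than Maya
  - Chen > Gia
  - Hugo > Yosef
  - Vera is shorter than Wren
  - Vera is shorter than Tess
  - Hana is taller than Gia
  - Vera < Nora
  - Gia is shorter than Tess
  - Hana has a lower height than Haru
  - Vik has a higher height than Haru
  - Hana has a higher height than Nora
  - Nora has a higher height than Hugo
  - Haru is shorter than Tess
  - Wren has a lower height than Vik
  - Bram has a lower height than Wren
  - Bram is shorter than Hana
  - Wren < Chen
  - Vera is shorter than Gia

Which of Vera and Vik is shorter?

Chaining the given relations: Vera < Gia < Wren < Hugo < Nora < Hana < Haru < Vik.
So Vera < Vik; Vera is the shorter of the two.

Vera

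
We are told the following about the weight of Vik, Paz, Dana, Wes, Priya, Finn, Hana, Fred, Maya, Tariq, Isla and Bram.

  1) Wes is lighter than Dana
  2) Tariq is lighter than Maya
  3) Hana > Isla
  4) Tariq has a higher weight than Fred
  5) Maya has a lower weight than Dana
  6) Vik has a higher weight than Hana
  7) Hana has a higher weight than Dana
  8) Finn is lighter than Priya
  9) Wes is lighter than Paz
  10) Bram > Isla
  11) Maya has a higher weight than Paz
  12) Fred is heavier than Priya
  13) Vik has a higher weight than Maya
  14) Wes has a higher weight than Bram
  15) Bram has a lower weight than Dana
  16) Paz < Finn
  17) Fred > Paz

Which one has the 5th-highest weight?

Tariq

The consecutive relations fix a unique order: Isla < Bram < Wes < Paz < Finn < Priya < Fred < Tariq < Maya < Dana < Hana < Vik.
The 5th largest is Tariq.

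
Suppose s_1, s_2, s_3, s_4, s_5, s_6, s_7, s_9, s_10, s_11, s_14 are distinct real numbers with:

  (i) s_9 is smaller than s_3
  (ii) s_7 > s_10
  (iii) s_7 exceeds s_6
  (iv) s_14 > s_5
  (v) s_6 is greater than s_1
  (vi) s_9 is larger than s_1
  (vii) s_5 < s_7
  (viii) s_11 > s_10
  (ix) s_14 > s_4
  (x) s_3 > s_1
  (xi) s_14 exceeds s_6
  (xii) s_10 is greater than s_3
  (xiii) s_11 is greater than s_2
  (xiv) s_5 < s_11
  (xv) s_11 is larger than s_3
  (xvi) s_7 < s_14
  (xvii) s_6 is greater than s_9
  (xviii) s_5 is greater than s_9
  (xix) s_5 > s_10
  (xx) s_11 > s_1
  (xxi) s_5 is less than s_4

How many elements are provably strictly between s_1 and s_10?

2

Chaining upward from s_1 reaches: s_9, s_3, s_6, s_5, s_7, s_4, s_11, s_14.
Chaining downward from s_10 reaches: s_9, s_3.
Strictly between s_1 and s_10 are those in both lists: s_9, s_3 — 2 elements.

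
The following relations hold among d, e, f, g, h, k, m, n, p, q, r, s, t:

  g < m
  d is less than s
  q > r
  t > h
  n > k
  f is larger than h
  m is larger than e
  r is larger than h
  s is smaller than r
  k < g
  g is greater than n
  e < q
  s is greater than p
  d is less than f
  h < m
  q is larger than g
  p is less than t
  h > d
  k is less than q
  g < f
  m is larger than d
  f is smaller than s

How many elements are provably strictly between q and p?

The relations place p below q. An element lies strictly between them when it is forced above p and also forced below q.
Above p: {t, s, r}. Below q: {d, e, h, k, n, g, f, s, r}.
Intersection: {s, r} — 2.

2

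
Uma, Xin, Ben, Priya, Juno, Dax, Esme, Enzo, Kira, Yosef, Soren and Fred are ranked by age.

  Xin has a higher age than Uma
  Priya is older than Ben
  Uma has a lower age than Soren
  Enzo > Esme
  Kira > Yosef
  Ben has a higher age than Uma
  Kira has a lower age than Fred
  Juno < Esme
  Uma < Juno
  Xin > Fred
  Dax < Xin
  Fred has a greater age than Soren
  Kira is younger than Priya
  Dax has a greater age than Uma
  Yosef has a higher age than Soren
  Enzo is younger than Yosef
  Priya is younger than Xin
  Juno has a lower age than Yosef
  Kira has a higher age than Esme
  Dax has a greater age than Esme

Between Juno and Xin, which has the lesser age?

Juno

Juno < Esme and Esme < Enzo give Juno < Enzo.
With Enzo < Yosef: Juno < Esme < Enzo < Yosef.
Then Yosef < Kira extends the chain to Kira.
Then Kira < Priya extends the chain to Priya.
Then Priya < Xin extends the chain to Xin.
So Juno < Xin; Juno is the younger of the two.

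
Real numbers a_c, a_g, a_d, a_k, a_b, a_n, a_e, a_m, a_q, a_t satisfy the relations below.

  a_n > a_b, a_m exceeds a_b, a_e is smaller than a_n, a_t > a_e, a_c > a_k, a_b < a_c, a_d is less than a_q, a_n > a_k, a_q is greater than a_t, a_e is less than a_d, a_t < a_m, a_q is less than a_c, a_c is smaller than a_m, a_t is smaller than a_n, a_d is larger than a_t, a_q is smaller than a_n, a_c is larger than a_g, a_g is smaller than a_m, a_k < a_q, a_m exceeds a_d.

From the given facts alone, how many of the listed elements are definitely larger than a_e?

6

Directly above a_e: a_t, a_d, a_n.
One step further: a_q, a_m (5 so far).
One step further: a_c (6 so far).
Nothing else is reachable above a_e; 6 in all.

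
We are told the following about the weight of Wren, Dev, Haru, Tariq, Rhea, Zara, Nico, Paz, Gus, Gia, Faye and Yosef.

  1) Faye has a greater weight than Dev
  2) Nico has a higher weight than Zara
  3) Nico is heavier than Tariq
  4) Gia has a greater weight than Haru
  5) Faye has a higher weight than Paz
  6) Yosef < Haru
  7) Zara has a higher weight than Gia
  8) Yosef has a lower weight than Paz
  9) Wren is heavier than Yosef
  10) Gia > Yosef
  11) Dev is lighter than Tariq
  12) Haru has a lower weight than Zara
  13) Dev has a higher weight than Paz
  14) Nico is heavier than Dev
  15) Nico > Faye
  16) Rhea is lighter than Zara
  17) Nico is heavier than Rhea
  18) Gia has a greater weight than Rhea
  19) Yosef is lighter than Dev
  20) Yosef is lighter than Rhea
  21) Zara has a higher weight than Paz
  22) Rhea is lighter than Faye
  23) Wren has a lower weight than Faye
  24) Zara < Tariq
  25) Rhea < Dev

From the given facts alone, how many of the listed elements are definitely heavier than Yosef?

The elements the relations force above Yosef are Rhea, Haru, Wren, Gia, Paz, Dev, Faye, Zara, Tariq, Nico — no chain reaches any other.
That is 10.

10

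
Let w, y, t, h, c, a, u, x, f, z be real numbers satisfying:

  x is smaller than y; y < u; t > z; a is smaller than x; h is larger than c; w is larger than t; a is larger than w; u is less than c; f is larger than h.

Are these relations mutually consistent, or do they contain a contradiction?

The single ordering z < t < w < a < x < y < u < c < h < f satisfies every listed relation, so no contradiction arises.

consistent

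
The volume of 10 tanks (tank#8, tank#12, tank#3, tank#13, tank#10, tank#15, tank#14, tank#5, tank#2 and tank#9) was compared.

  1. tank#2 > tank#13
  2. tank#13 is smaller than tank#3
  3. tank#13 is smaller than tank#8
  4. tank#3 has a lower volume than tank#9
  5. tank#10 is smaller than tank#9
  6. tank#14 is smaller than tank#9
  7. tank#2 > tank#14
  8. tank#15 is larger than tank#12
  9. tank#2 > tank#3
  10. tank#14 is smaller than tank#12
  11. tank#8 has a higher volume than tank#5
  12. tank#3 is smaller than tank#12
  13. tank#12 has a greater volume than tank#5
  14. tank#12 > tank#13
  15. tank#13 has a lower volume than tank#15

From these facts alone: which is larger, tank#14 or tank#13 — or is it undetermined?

undetermined

Following every chain through tank#14: above tank#14 we get tank#12, tank#2, tank#15, tank#9.
tank#13 is not reached, and no chain runs the other way from tank#13 to tank#14.
So the given relations leave the order of tank#14 and tank#13 undetermined.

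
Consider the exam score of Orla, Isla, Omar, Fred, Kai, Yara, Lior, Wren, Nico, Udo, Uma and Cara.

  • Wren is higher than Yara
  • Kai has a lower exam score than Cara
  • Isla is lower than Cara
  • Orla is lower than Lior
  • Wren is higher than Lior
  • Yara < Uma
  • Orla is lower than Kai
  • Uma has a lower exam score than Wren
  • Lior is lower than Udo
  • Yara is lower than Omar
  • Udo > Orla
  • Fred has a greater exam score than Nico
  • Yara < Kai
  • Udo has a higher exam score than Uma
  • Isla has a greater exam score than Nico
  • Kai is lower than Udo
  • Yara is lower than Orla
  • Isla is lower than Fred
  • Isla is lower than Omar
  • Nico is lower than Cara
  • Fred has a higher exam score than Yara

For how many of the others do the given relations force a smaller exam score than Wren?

4

The elements the relations force below Wren are Yara, Orla, Uma, Lior — no chain reaches any other.
That is 4.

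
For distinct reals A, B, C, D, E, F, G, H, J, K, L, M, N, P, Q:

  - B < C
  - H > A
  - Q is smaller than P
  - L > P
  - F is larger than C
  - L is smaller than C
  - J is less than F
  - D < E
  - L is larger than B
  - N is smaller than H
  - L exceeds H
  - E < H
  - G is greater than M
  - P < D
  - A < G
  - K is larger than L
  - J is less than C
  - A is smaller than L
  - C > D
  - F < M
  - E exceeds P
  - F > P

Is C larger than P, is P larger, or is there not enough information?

P < D and D < E give P < E.
Then E < H extends the chain to H.
With H < L: P < D < E < H < L.
With L < C: P < D < E < H < L < C.
So C is larger.

C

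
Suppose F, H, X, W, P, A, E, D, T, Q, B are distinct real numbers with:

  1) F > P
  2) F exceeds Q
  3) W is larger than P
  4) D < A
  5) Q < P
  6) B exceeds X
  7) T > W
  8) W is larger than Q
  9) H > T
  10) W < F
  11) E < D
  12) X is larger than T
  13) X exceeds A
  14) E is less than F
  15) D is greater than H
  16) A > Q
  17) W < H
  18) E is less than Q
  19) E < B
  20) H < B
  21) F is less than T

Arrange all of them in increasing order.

E < Q < P < W < F < T < H < D < A < X < B

Nothing is placed below E, so it is least; from there E < Q; Q < P; P < W; W < F; F < T; T < H; H < D; D < A; A < X; X < B, each given directly.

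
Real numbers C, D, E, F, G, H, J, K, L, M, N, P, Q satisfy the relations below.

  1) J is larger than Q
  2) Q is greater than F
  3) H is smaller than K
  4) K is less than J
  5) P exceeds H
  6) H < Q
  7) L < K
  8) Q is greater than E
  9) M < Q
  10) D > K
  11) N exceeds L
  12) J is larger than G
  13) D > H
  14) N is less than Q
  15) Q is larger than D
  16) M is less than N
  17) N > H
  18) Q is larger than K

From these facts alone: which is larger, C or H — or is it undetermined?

Following every chain through H: above H we get K, P, N, D, Q, J.
C is not reached, and no chain runs the other way from C to H.
So the given relations leave the order of H and C undetermined.

undetermined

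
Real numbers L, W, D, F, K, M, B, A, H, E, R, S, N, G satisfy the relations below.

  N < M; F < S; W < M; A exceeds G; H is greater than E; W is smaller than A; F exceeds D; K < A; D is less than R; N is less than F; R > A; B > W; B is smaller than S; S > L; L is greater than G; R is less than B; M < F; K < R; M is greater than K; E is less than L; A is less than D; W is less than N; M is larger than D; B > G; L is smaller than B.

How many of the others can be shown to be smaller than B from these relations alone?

Directly below B: W, G, L, R.
One step further: E, K, A, D (8 so far).
Nothing else is reachable below B; 8 in all.

8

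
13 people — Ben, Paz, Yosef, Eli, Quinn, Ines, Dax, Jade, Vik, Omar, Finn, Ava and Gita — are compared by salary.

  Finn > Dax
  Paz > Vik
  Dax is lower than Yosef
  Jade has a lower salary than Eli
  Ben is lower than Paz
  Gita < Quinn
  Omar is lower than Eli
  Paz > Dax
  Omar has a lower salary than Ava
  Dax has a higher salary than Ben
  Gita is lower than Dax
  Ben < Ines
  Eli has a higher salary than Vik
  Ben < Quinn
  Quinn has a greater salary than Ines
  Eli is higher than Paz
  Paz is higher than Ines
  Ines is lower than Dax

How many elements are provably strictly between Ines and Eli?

The relations place Ines below Eli. An element lies strictly between them when it is forced above Ines and also forced below Eli.
Above Ines: {Dax, Paz, Finn, Quinn, Yosef}. Below Eli: {Ben, Omar, Gita, Vik, Jade, Dax, Paz}.
Intersection: {Dax, Paz} — 2.

2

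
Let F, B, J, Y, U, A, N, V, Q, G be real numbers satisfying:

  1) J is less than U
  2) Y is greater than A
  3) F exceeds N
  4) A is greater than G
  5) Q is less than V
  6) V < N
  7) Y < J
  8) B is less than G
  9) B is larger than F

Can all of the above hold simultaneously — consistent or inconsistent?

The single ordering Q < V < N < F < B < G < A < Y < J < U satisfies every listed relation, so no contradiction arises.

consistent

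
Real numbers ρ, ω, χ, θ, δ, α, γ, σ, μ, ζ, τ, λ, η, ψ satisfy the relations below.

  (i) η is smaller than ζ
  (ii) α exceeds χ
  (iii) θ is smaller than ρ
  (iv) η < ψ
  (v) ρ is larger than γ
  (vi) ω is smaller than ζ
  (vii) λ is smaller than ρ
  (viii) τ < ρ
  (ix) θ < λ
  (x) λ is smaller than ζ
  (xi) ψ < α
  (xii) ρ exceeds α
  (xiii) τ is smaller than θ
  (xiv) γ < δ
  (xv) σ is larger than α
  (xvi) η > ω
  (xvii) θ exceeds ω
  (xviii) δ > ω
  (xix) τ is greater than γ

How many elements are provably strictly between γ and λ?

Chaining upward from γ reaches: τ, θ, δ, ζ, ρ.
Chaining downward from λ reaches: ω, τ, θ.
Strictly between γ and λ are those in both lists: τ, θ — 2 elements.

2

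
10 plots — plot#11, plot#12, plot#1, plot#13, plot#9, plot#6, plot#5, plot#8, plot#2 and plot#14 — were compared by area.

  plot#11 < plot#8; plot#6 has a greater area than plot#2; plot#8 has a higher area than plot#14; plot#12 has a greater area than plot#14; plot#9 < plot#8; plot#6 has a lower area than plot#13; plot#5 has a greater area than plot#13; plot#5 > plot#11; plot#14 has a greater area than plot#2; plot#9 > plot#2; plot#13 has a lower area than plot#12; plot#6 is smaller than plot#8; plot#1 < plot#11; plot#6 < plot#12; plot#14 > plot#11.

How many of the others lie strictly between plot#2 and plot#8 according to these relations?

Chaining upward from plot#2 reaches: plot#6, plot#13, plot#14, plot#9, plot#12, plot#5.
Chaining downward from plot#8 reaches: plot#1, plot#6, plot#11, plot#14, plot#9.
Strictly between plot#2 and plot#8 are those in both lists: plot#6, plot#14, plot#9 — 3 elements.

3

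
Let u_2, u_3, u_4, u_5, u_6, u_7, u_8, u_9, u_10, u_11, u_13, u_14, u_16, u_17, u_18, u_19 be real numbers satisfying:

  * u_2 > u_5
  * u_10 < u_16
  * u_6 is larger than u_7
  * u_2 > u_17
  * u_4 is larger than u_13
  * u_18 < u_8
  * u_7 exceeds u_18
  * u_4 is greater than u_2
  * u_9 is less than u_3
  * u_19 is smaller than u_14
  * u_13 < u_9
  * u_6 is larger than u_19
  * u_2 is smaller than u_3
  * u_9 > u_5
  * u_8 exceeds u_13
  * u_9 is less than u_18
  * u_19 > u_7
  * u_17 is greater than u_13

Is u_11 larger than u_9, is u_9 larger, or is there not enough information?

undetermined

Following every chain through u_9: above u_9 we get u_18, u_7, u_8, u_19, u_6, u_3, u_14; below u_9 we get u_13, u_5.
u_11 is not reached, and no chain runs the other way from u_11 to u_9.
So the given relations leave the order of u_9 and u_11 undetermined.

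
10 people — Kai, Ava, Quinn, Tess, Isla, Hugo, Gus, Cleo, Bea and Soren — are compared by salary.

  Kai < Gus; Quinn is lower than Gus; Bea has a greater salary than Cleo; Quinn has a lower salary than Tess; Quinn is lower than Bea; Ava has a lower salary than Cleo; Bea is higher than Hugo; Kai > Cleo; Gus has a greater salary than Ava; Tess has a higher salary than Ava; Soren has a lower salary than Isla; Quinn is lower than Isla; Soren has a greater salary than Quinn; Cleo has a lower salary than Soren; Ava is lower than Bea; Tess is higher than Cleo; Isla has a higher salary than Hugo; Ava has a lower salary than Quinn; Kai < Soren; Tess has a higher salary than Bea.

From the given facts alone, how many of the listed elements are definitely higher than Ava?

8

Directly above Ava: Quinn, Cleo, Bea, Tess, Gus.
One step further: Kai, Soren, Isla (8 so far).
No other element is forced above Ava by the given relations, so the count is 8.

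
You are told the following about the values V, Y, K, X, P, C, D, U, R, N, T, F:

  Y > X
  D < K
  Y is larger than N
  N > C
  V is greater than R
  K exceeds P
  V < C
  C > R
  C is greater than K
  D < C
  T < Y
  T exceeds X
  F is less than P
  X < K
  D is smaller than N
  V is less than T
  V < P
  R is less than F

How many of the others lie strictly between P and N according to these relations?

Chaining upward from P reaches: K, C, Y.
Chaining downward from N reaches: D, X, R, F, V, K, C.
Strictly between P and N are those in both lists: K, C — 2 elements.

2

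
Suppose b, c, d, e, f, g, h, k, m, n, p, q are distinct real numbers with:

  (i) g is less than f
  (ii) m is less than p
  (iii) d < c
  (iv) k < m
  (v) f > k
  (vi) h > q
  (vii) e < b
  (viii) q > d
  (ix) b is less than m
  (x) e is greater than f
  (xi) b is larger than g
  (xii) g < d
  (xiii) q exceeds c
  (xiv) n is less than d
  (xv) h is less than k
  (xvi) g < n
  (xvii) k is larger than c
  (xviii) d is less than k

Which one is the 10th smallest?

b

Piecing the relations together gives one ordering: g < n < d < c < q < h < k < f < e < b < m < p.
Counting 10 from the smallest end gives b.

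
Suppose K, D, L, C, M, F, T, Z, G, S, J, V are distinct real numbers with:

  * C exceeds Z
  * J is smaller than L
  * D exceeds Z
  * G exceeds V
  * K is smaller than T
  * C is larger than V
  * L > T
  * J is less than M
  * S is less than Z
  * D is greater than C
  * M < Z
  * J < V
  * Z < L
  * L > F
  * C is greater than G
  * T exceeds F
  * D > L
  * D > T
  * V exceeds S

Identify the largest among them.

D

J is not greatest since J < V; K is not greatest since K < T; S is not greatest since S < V; M is not greatest since M < Z; F is not greatest since F < T; V is not greatest since V < G; G is not greatest since G < C; Z is not greatest since Z < L; C is not greatest since C < D; T is not greatest since T < D; L is not greatest since L < D.
Only D has nothing above it, so D is the largest.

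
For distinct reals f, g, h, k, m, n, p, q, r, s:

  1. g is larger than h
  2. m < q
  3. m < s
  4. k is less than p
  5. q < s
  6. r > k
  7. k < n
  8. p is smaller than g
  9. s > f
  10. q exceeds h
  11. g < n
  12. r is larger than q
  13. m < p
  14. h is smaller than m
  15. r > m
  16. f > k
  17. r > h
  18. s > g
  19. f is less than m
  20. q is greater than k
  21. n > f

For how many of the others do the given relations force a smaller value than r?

From r the given relations immediately reach k, h, m, q.
From those, f — 5 in total.
No other element is forced below r by the given relations, so the count is 5.

5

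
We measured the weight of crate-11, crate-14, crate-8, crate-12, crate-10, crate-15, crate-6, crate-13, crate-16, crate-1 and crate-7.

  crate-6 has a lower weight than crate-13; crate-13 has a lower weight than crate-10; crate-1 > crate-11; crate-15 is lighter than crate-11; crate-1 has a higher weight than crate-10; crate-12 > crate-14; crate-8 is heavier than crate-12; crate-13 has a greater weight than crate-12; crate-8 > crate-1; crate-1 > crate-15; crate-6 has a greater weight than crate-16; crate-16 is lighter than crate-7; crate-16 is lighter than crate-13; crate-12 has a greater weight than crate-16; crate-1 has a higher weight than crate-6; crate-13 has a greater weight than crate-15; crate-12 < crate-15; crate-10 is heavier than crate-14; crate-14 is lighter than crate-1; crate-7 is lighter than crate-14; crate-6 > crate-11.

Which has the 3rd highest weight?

crate-10

Chaining the given pairs: crate-16 < crate-7 < crate-14 < crate-12 < crate-15 < crate-11 < crate-6 < crate-13 < crate-10 < crate-1 < crate-8.
The 3rd largest is crate-10.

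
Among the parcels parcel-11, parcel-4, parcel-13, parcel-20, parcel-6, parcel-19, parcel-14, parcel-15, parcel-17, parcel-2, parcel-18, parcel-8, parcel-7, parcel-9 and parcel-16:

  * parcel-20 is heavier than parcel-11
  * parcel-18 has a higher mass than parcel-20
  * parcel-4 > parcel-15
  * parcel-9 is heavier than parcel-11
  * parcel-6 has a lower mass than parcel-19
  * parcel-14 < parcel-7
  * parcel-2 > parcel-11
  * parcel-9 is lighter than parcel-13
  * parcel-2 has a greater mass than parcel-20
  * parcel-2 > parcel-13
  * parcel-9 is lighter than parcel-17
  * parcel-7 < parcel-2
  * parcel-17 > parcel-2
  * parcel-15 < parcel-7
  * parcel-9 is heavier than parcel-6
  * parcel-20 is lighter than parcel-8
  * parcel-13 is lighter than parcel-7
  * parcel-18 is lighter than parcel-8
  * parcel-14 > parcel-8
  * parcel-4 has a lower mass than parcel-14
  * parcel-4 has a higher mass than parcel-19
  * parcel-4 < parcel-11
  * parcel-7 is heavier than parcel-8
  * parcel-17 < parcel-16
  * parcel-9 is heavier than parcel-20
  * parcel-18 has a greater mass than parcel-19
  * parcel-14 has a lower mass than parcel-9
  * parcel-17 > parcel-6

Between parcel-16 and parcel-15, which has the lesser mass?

parcel-15

The relevant relations are parcel-15 < parcel-4; parcel-4 < parcel-11; parcel-11 < parcel-20; parcel-20 < parcel-18; parcel-18 < parcel-8; parcel-8 < parcel-14; parcel-14 < parcel-9; parcel-9 < parcel-13; parcel-13 < parcel-7; parcel-7 < parcel-2; parcel-2 < parcel-17; parcel-17 < parcel-16.
Chaining these gives parcel-15 < parcel-4 < parcel-11 < parcel-20 < parcel-18 < parcel-8 < parcel-14 < parcel-9 < parcel-13 < parcel-7 < parcel-2 < parcel-17 < parcel-16.
So parcel-15 < parcel-16; parcel-15 is the lighter of the two.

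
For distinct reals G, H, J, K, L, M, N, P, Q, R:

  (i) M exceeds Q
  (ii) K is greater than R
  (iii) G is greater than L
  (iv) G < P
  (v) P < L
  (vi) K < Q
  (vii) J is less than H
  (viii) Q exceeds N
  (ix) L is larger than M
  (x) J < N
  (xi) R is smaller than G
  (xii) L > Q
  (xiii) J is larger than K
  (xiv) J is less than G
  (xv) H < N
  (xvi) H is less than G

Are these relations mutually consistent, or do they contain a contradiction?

Chaining the given relations yields L < G < P, so L < P. But one relation states P < L. These cannot both hold.

inconsistent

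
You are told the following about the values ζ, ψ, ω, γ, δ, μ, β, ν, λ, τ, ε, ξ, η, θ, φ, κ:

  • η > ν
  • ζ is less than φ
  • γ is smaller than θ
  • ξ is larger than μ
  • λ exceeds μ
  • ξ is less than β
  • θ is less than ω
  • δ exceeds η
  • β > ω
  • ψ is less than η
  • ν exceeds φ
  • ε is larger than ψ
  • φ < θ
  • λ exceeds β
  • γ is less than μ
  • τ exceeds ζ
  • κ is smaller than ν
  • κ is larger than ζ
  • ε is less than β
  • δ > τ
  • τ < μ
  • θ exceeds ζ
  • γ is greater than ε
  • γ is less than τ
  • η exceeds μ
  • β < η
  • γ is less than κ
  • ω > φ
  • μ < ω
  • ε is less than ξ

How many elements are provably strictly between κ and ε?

The relations place ε below κ. An element lies strictly between them when it is forced above ε and also forced below κ.
Above ε: {γ, τ, μ, ν, ξ, θ, ω, β, η, δ, λ}. Below κ: {ψ, γ, ζ}.
Intersection: {γ} — 1.

1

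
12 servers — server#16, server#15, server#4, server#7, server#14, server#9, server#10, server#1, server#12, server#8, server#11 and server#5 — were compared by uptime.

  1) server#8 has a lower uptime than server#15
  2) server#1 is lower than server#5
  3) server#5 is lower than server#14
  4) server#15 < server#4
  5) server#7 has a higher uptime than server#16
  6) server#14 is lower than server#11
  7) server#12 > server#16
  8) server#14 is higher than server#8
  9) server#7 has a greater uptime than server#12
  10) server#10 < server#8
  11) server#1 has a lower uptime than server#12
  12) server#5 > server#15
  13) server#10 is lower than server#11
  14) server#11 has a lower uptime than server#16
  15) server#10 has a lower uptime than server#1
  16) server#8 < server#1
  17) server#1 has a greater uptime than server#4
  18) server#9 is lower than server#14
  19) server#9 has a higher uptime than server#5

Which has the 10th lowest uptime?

server#16

The consecutive relations fix a unique order: server#10 < server#8 < server#15 < server#4 < server#1 < server#5 < server#9 < server#14 < server#11 < server#16 < server#12 < server#7.
The 10th smallest is server#16.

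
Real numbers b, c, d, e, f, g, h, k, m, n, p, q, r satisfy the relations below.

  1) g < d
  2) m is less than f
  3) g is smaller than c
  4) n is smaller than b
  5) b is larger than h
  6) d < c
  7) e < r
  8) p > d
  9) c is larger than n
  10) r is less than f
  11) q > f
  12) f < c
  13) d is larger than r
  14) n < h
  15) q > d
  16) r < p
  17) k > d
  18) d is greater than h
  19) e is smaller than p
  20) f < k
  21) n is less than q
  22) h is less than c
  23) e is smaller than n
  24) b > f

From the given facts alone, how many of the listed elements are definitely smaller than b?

The elements the relations force below b are e, n, r, h, m, f — no chain reaches any other.
That is 6.

6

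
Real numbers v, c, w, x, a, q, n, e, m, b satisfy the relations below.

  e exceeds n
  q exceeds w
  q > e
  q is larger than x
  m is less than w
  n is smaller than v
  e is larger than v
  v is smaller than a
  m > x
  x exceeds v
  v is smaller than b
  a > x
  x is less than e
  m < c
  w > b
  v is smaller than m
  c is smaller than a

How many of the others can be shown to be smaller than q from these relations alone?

Directly below q: x, e, w.
One step further: n, v, m, b (7 so far).
Nothing else is reachable below q; 7 in all.

7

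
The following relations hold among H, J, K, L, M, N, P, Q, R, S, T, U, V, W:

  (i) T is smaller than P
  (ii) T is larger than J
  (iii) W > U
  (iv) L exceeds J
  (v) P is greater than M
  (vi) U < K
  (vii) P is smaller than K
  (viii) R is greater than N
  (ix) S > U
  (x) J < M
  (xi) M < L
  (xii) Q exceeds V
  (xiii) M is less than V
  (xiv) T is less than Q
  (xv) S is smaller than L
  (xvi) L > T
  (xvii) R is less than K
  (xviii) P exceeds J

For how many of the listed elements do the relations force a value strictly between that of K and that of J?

3

The relations place J below K. An element lies strictly between them when it is forced above J and also forced below K.
Above J: {T, M, P, L, V, Q}. Below K: {U, N, T, M, P, R}.
Intersection: {T, M, P} — 3.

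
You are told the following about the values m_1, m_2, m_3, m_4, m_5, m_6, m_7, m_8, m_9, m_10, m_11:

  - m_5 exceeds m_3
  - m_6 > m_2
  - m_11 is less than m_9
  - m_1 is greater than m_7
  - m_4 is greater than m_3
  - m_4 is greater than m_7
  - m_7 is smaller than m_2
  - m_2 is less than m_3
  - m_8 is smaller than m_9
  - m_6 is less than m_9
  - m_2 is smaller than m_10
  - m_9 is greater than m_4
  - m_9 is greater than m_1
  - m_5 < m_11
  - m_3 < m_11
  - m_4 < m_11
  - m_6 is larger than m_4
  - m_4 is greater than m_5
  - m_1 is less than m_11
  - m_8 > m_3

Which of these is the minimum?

m_7

Chaining upward from m_7: directly above it, m_2, m_4, m_1; then m_3, m_6, m_11, m_9, m_10; then m_5, m_8.
That covers every other element, and nothing is given below m_7, so m_7 is the minimum.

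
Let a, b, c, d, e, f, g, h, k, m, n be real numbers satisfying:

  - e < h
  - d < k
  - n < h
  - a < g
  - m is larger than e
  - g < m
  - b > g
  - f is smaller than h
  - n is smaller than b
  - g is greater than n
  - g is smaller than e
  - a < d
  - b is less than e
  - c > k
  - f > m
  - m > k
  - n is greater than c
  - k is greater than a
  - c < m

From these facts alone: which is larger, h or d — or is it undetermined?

h

Following the relations from d: d < k < c < n < g < b < e < m < f < h.
So h is larger.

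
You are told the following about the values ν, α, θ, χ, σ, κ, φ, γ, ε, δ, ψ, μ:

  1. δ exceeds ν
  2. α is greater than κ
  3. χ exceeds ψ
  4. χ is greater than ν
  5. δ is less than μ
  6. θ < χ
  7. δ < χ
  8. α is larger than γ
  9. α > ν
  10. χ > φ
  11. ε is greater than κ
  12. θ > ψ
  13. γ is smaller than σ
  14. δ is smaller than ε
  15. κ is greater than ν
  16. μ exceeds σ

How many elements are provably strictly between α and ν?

Chaining upward from ν reaches: δ, κ, ε, χ, μ.
Chaining downward from α reaches: κ, γ.
Strictly between ν and α are those in both lists: κ — 1 element.

1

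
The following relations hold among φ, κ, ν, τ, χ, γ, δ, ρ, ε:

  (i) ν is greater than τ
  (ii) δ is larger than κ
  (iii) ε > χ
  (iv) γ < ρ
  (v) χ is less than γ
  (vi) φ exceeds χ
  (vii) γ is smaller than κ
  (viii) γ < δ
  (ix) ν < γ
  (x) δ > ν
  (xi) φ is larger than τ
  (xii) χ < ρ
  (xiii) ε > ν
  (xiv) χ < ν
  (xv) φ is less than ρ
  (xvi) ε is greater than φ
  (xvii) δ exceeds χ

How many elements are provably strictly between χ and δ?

3

The relations place χ below δ. An element lies strictly between them when it is forced above χ and also forced below δ.
Above χ: {φ, ν, ε, γ, ρ, κ}. Below δ: {τ, ν, γ, κ}.
Intersection: {ν, γ, κ} — 3.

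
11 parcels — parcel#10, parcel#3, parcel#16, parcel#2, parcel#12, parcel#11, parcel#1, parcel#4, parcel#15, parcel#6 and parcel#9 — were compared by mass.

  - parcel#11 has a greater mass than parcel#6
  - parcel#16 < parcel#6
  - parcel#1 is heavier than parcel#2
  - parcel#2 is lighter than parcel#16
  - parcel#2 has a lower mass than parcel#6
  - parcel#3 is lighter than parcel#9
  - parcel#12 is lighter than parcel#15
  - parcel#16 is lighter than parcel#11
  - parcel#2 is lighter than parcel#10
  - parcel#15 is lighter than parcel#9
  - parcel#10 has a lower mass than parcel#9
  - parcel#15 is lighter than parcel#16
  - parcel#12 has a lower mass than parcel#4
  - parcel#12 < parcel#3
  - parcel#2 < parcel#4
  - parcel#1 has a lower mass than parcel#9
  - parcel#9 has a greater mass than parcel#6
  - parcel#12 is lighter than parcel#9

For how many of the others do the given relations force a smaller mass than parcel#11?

The elements the relations force below parcel#11 are parcel#2, parcel#12, parcel#15, parcel#16, parcel#6 — no chain reaches any other.
That is 5.

5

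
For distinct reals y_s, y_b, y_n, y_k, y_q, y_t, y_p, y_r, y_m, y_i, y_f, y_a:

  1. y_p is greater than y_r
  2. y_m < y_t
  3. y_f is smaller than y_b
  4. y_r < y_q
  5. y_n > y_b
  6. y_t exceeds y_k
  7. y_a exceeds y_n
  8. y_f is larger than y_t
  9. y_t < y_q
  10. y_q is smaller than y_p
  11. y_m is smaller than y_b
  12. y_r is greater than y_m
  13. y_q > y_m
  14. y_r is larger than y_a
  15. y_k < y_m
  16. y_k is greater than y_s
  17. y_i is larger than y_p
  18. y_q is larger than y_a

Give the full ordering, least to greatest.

y_s < y_k < y_m < y_t < y_f < y_b < y_n < y_a < y_r < y_q < y_p < y_i

Nothing is placed below y_s, so it is least; from there y_s < y_k; y_k < y_m; y_m < y_t; y_t < y_f; y_f < y_b; y_b < y_n; y_n < y_a; y_a < y_r; y_r < y_q; y_q < y_p; y_p < y_i, each given directly.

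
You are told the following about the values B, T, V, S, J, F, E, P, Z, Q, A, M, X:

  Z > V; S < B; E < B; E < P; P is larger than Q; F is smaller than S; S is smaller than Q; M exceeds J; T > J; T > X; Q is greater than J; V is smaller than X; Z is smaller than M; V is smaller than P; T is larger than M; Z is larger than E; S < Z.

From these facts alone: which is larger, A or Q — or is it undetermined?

Following every chain through A: nothing is chained to A.
Q is not reached, and no chain runs the other way from Q to A.
So the given relations leave the order of A and Q undetermined.

undetermined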